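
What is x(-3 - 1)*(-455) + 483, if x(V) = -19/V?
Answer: -6713/4 ≈ -1678.3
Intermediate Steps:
x(-3 - 1)*(-455) + 483 = -19/(-3 - 1)*(-455) + 483 = -19/(-4)*(-455) + 483 = -19*(-¼)*(-455) + 483 = (19/4)*(-455) + 483 = -8645/4 + 483 = -6713/4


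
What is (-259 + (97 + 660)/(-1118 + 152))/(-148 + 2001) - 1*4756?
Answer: -8513481439/1789998 ≈ -4756.1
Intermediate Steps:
(-259 + (97 + 660)/(-1118 + 152))/(-148 + 2001) - 1*4756 = (-259 + 757/(-966))/1853 - 4756 = (-259 + 757*(-1/966))*(1/1853) - 4756 = (-259 - 757/966)*(1/1853) - 4756 = -250951/966*1/1853 - 4756 = -250951/1789998 - 4756 = -8513481439/1789998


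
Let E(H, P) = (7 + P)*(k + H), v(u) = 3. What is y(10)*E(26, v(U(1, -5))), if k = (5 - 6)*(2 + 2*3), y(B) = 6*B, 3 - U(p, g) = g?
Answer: 10800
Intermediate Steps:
U(p, g) = 3 - g
k = -8 (k = -(2 + 6) = -1*8 = -8)
E(H, P) = (-8 + H)*(7 + P) (E(H, P) = (7 + P)*(-8 + H) = (-8 + H)*(7 + P))
y(10)*E(26, v(U(1, -5))) = (6*10)*(-56 - 8*3 + 7*26 + 26*3) = 60*(-56 - 24 + 182 + 78) = 60*180 = 10800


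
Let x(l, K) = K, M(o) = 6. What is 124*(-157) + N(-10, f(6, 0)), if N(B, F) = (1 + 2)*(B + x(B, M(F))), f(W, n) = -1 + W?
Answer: -19480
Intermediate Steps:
N(B, F) = 18 + 3*B (N(B, F) = (1 + 2)*(B + 6) = 3*(6 + B) = 18 + 3*B)
124*(-157) + N(-10, f(6, 0)) = 124*(-157) + (18 + 3*(-10)) = -19468 + (18 - 30) = -19468 - 12 = -19480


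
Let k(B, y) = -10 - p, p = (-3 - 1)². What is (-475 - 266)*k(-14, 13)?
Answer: 19266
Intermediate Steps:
p = 16 (p = (-4)² = 16)
k(B, y) = -26 (k(B, y) = -10 - 1*16 = -10 - 16 = -26)
(-475 - 266)*k(-14, 13) = (-475 - 266)*(-26) = -741*(-26) = 19266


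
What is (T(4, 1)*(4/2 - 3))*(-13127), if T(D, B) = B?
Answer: 13127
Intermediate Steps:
(T(4, 1)*(4/2 - 3))*(-13127) = (1*(4/2 - 3))*(-13127) = (1*(4*(½) - 3))*(-13127) = (1*(2 - 3))*(-13127) = (1*(-1))*(-13127) = -1*(-13127) = 13127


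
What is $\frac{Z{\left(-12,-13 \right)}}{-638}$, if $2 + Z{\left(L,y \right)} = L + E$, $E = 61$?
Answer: $- \frac{47}{638} \approx -0.073668$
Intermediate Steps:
$Z{\left(L,y \right)} = 59 + L$ ($Z{\left(L,y \right)} = -2 + \left(L + 61\right) = -2 + \left(61 + L\right) = 59 + L$)
$\frac{Z{\left(-12,-13 \right)}}{-638} = \frac{59 - 12}{-638} = 47 \left(- \frac{1}{638}\right) = - \frac{47}{638}$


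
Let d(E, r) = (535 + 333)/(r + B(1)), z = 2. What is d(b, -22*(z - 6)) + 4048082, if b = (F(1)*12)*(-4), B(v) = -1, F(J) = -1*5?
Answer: 352184002/87 ≈ 4.0481e+6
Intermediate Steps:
F(J) = -5
b = 240 (b = -5*12*(-4) = -60*(-4) = 240)
d(E, r) = 868/(-1 + r) (d(E, r) = (535 + 333)/(r - 1) = 868/(-1 + r))
d(b, -22*(z - 6)) + 4048082 = 868/(-1 - 22*(2 - 6)) + 4048082 = 868/(-1 - 22*(-4)) + 4048082 = 868/(-1 + 88) + 4048082 = 868/87 + 4048082 = 352184002/87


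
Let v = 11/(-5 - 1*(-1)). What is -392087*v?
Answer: 4312957/4 ≈ 1.0782e+6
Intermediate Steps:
v = -11/4 (v = 11/(-5 + 1) = 11/(-4) = 11*(-¼) = -11/4 ≈ -2.7500)
-392087*v = -392087*(-11/4) = 4312957/4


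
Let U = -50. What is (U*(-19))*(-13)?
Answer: -12350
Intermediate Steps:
(U*(-19))*(-13) = -50*(-19)*(-13) = 950*(-13) = -12350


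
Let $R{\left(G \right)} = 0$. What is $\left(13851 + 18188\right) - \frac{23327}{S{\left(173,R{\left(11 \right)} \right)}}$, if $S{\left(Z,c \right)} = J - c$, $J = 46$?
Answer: $\frac{1450467}{46} \approx 31532.0$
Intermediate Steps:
$S{\left(Z,c \right)} = 46 - c$
$\left(13851 + 18188\right) - \frac{23327}{S{\left(173,R{\left(11 \right)} \right)}} = \left(13851 + 18188\right) - \frac{23327}{46 - 0} = 32039 - \frac{23327}{46 + 0} = 32039 - \frac{23327}{46} = \frac{1450467}{46}$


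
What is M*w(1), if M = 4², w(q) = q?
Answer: 16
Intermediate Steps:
M = 16
M*w(1) = 16*1 = 16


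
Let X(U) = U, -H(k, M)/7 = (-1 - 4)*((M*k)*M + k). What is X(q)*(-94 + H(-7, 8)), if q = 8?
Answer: -128152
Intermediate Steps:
H(k, M) = 35*k + 35*k*M² (H(k, M) = -7*(-1 - 4)*((M*k)*M + k) = -(-35)*(k*M² + k) = -(-35)*(k + k*M²) = -7*(-5*k - 5*k*M²) = 35*k + 35*k*M²)
X(q)*(-94 + H(-7, 8)) = 8*(-94 + 35*(-7)*(1 + 8²)) = 8*(-94 + 35*(-7)*(1 + 64)) = 8*(-94 + 35*(-7)*65) = 8*(-94 - 15925) = 8*(-16019) = -128152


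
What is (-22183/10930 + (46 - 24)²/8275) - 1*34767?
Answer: -628941132891/18089150 ≈ -34769.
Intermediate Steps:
(-22183/10930 + (46 - 24)²/8275) - 1*34767 = (-22183*1/10930 + 22²*(1/8275)) - 34767 = (-22183/10930 + 484*(1/8275)) - 34767 = (-22183/10930 + 484/8275) - 34767 = -35654841/18089150 - 34767 = -628941132891/18089150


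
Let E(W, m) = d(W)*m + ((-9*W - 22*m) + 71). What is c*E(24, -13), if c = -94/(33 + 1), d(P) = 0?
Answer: -6627/17 ≈ -389.82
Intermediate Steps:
c = -47/17 (c = -94/34 = -94*1/34 = -47/17 ≈ -2.7647)
E(W, m) = 71 - 22*m - 9*W (E(W, m) = 0*m + ((-9*W - 22*m) + 71) = 0 + ((-22*m - 9*W) + 71) = 0 + (71 - 22*m - 9*W) = 71 - 22*m - 9*W)
c*E(24, -13) = -47*(71 - 22*(-13) - 9*24)/17 = -47*(71 + 286 - 216)/17 = -47/17*141 = -6627/17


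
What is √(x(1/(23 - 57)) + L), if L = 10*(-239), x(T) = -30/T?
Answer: I*√1370 ≈ 37.013*I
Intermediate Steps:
L = -2390
√(x(1/(23 - 57)) + L) = √(-30/(1/(23 - 57)) - 2390) = √(-30/(1/(-34)) - 2390) = √(-30/(-1/34) - 2390) = √(-30*(-34) - 2390) = √(1020 - 2390) = √(-1370) = I*√1370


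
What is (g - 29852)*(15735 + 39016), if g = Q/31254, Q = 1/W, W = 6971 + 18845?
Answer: -1318742640305390177/806853264 ≈ -1.6344e+9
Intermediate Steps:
W = 25816
Q = 1/25816 ≈ 3.8736e-5
g = 1/806853264 (g = (1/25816)/31254 = (1/25816)*(1/31254) = 1/806853264 ≈ 1.2394e-9)
(g - 29852)*(15735 + 39016) = (1/806853264 - 29852)*(15735 + 39016) = -24086183636927/806853264*54751 = -1318742640305390177/806853264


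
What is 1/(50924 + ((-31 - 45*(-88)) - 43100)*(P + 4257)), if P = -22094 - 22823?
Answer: 1/1592743784 ≈ 6.2785e-10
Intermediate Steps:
P = -44917
1/(50924 + ((-31 - 45*(-88)) - 43100)*(P + 4257)) = 1/(50924 + ((-31 - 45*(-88)) - 43100)*(-44917 + 4257)) = 1/(50924 + ((-31 + 3960) - 43100)*(-40660)) = 1/(50924 + (3929 - 43100)*(-40660)) = 1/(50924 - 39171*(-40660)) = 1/(50924 + 1592692860) = 1/1592743784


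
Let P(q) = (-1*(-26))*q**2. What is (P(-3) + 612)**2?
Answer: 715716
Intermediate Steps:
P(q) = 26*q**2
(P(-3) + 612)**2 = (26*(-3)**2 + 612)**2 = (26*9 + 612)**2 = (234 + 612)**2 = 846**2 = 715716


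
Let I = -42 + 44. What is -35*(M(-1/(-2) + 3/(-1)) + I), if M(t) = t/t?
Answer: -105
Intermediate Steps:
I = 2
M(t) = 1
-35*(M(-1/(-2) + 3/(-1)) + I) = -35*(1 + 2) = -35*3 = -105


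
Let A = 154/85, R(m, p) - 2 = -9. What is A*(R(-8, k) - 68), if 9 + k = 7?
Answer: -2310/17 ≈ -135.88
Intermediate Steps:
k = -2 (k = -9 + 7 = -2)
R(m, p) = -7 (R(m, p) = 2 - 9 = -7)
A = 154/85 (A = 154*(1/85) = 154/85 ≈ 1.8118)
A*(R(-8, k) - 68) = 154*(-7 - 68)/85 = (154/85)*(-75) = -2310/17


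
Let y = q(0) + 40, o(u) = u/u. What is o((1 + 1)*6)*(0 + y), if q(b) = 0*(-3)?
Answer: 40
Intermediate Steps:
q(b) = 0
o(u) = 1
y = 40 (y = 0 + 40 = 40)
o((1 + 1)*6)*(0 + y) = 1*(0 + 40) = 1*40 = 40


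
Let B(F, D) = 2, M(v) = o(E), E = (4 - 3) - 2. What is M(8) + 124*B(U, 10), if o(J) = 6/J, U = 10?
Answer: 242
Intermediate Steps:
E = -1 (E = 1 - 2 = -1)
M(v) = -6 (M(v) = 6/(-1) = 6*(-1) = -6)
M(8) + 124*B(U, 10) = -6 + 124*2 = -6 + 248 = 242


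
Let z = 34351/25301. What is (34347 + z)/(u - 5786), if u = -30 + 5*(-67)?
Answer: -869047798/155626451 ≈ -5.5842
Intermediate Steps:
z = 34351/25301 (z = 34351*(1/25301) = 34351/25301 ≈ 1.3577)
u = -365 (u = -30 - 335 = -365)
(34347 + z)/(u - 5786) = (34347 + 34351/25301)/(-365 - 5786) = (869047798/25301)/(-6151) = (869047798/25301)*(-1/6151) = -869047798/155626451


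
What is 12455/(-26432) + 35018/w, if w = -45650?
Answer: -747083263/603310400 ≈ -1.2383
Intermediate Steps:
12455/(-26432) + 35018/w = 12455/(-26432) + 35018/(-45650) = 12455*(-1/26432) + 35018*(-1/45650) = -12455/26432 - 17509/22825 = -747083263/603310400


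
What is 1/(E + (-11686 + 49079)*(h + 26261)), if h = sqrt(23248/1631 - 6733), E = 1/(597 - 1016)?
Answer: 281179449414338454/276114603303901420241815351 - 32823762365*I*sqrt(714917861)/276114603303901420241815351 ≈ 1.0183e-9 - 3.1785e-12*I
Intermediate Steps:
E = -1/419 (E = 1/(-419) = -1/419 ≈ -0.0023866)
h = 5*I*sqrt(714917861)/1631 (h = sqrt(23248*(1/1631) - 6733) = sqrt(23248/1631 - 6733) = sqrt(-10958275/1631) = 5*I*sqrt(714917861)/1631 ≈ 81.968*I)
1/(E + (-11686 + 49079)*(h + 26261)) = 1/(-1/419 + (-11686 + 49079)*(5*I*sqrt(714917861)/1631 + 26261)) = 1/(-1/419 + 37393*(26261 + 5*I*sqrt(714917861)/1631)) = 1/(-1/419 + (981977573 + 186965*I*sqrt(714917861)/1631)) = 1/(411448603086/419 + 186965*I*sqrt(714917861)/1631)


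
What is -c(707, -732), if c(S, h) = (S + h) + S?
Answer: -682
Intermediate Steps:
c(S, h) = h + 2*S
-c(707, -732) = -(-732 + 2*707) = -(-732 + 1414) = -1*682 = -682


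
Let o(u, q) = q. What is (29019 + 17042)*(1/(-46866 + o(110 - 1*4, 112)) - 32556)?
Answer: -70110517866725/46754 ≈ -1.4996e+9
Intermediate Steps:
(29019 + 17042)*(1/(-46866 + o(110 - 1*4, 112)) - 32556) = (29019 + 17042)*(1/(-46866 + 112) - 32556) = 46061*(1/(-46754) - 32556) = 46061*(-1/46754 - 32556) = 46061*(-1522123225/46754) = -70110517866725/46754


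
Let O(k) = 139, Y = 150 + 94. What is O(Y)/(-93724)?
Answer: -139/93724 ≈ -0.0014831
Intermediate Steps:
Y = 244
O(Y)/(-93724) = 139/(-93724) = 139*(-1/93724) = -139/93724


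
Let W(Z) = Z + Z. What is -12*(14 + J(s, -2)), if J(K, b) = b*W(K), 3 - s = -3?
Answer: 120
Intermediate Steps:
W(Z) = 2*Z
s = 6 (s = 3 - 1*(-3) = 3 + 3 = 6)
J(K, b) = 2*K*b (J(K, b) = b*(2*K) = 2*K*b)
-12*(14 + J(s, -2)) = -12*(14 + 2*6*(-2)) = -12*(14 - 24) = -12*(-10) = 120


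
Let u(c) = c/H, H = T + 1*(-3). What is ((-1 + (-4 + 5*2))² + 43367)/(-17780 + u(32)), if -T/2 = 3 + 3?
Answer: -162720/66683 ≈ -2.4402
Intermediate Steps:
T = -12 (T = -2*(3 + 3) = -2*6 = -12)
H = -15 (H = -12 + 1*(-3) = -12 - 3 = -15)
u(c) = -c/15 (u(c) = c/(-15) = c*(-1/15) = -c/15)
((-1 + (-4 + 5*2))² + 43367)/(-17780 + u(32)) = ((-1 + (-4 + 5*2))² + 43367)/(-17780 - 1/15*32) = ((-1 + (-4 + 10))² + 43367)/(-17780 - 32/15) = ((-1 + 6)² + 43367)/(-266732/15) = (5² + 43367)*(-15/266732) = (25 + 43367)*(-15/266732) = 43392*(-15/266732) = -162720/66683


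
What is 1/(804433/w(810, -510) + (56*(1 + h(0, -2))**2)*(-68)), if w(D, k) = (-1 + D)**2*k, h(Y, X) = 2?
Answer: -333785310/11439490948753 ≈ -2.9178e-5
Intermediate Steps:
w(D, k) = k*(-1 + D)**2
1/(804433/w(810, -510) + (56*(1 + h(0, -2))**2)*(-68)) = 1/(804433/((-510*(-1 + 810)**2)) + (56*(1 + 2)**2)*(-68)) = 1/(804433/((-510*809**2)) + (56*3**2)*(-68)) = 1/(804433/((-510*654481)) + (56*9)*(-68)) = 1/(804433/(-333785310) + 504*(-68)) = 1/(804433*(-1/333785310) - 34272) = 1/(-804433/333785310 - 34272) = 1/(-11439490948753/333785310) = -333785310/11439490948753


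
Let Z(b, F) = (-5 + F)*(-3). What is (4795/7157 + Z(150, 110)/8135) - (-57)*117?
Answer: 77664114265/11644439 ≈ 6669.6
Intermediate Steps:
Z(b, F) = 15 - 3*F
(4795/7157 + Z(150, 110)/8135) - (-57)*117 = (4795/7157 + (15 - 3*110)/8135) - (-57)*117 = (4795*(1/7157) + (15 - 330)*(1/8135)) - 1*(-6669) = (4795/7157 - 315*1/8135) + 6669 = (4795/7157 - 63/1627) + 6669 = 7350574/11644439 + 6669 = 77664114265/11644439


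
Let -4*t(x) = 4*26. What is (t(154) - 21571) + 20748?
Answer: -849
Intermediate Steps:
t(x) = -26
(t(154) - 21571) + 20748 = (-26 - 21571) + 20748 = -21597 + 20748 = -849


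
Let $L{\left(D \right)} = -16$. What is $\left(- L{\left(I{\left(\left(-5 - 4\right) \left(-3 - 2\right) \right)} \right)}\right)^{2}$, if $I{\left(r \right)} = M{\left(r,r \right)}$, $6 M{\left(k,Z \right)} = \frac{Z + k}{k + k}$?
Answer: $256$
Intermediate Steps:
$M{\left(k,Z \right)} = \frac{Z + k}{12 k}$ ($M{\left(k,Z \right)} = \frac{\left(Z + k\right) \frac{1}{k + k}}{6} = \frac{\left(Z + k\right) \frac{1}{2 k}}{6} = \frac{\frac{1}{2} \frac{1}{k} \left(Z + k\right)}{6} = \frac{Z + k}{12 k}$)
$I{\left(r \right)} = \frac{1}{6}$ ($I{\left(r \right)} = \frac{r + r}{12 r} = \frac{2 r}{12 r} = \frac{1}{6}$)
$\left(- L{\left(I{\left(\left(-5 - 4\right) \left(-3 - 2\right) \right)} \right)}\right)^{2} = \left(\left(-1\right) \left(-16\right)\right)^{2} = 16^{2} = 256$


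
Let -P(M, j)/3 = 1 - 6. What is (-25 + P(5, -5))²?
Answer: 100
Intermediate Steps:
P(M, j) = 15 (P(M, j) = -3*(1 - 6) = -3*(-5) = 15)
(-25 + P(5, -5))² = (-25 + 15)² = (-10)² = 100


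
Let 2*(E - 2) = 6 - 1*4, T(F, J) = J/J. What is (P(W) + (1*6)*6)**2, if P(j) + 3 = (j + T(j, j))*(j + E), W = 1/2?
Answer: 23409/16 ≈ 1463.1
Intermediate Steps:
T(F, J) = 1
E = 3 (E = 2 + (6 - 1*4)/2 = 2 + (6 - 4)/2 = 2 + (1/2)*2 = 2 + 1 = 3)
W = 1/2 ≈ 0.50000
P(j) = -3 + (1 + j)*(3 + j) (P(j) = -3 + (j + 1)*(j + 3) = -3 + (1 + j)*(3 + j))
(P(W) + (1*6)*6)**2 = ((4 + 1/2)/2 + (1*6)*6)**2 = ((1/2)*(9/2) + 6*6)**2 = (9/4 + 36)**2 = (153/4)**2 = 23409/16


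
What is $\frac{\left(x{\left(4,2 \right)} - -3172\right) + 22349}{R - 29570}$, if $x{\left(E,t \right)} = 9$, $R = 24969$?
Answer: $- \frac{25530}{4601} \approx -5.5488$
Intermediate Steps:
$\frac{\left(x{\left(4,2 \right)} - -3172\right) + 22349}{R - 29570} = \frac{\left(9 - -3172\right) + 22349}{24969 - 29570} = \frac{\left(9 + 3172\right) + 22349}{-4601} = \left(3181 + 22349\right) \left(- \frac{1}{4601}\right) = 25530 \left(- \frac{1}{4601}\right) = - \frac{25530}{4601}$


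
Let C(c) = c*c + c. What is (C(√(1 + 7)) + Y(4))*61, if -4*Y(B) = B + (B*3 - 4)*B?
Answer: -61 + 122*√2 ≈ 111.53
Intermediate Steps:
Y(B) = -B/4 - B*(-4 + 3*B)/4 (Y(B) = -(B + (B*3 - 4)*B)/4 = -(B + (3*B - 4)*B)/4 = -(B + (-4 + 3*B)*B)/4 = -(B + B*(-4 + 3*B))/4 = -B/4 - B*(-4 + 3*B)/4)
C(c) = c + c² (C(c) = c² + c = c + c²)
(C(√(1 + 7)) + Y(4))*61 = (√(1 + 7)*(1 + √(1 + 7)) + (¾)*4*(1 - 1*4))*61 = (√8*(1 + √8) + (¾)*4*(1 - 4))*61 = ((2*√2)*(1 + 2*√2) + (¾)*4*(-3))*61 = (2*√2*(1 + 2*√2) - 9)*61 = (-9 + 2*√2*(1 + 2*√2))*61 = -549 + 122*√2*(1 + 2*√2)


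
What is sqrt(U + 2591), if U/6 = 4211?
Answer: sqrt(27857) ≈ 166.90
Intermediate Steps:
U = 25266 (U = 6*4211 = 25266)
sqrt(U + 2591) = sqrt(25266 + 2591) = sqrt(27857)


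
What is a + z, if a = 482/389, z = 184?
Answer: 72058/389 ≈ 185.24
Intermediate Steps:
a = 482/389 (a = 482*(1/389) = 482/389 ≈ 1.2391)
a + z = 482/389 + 184 = 72058/389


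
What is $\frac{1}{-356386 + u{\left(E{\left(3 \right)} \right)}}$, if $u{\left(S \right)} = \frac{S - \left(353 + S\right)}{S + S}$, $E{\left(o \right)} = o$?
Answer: $- \frac{6}{2138669} \approx -2.8055 \cdot 10^{-6}$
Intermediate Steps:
$u{\left(S \right)} = - \frac{353}{2 S}$
$\frac{1}{-356386 + u{\left(E{\left(3 \right)} \right)}} = \frac{1}{-356386 - \frac{353}{2 \cdot 3}} = \frac{1}{-356386 - \frac{353}{6}} = \frac{1}{- \frac{2138669}{6}} = - \frac{6}{2138669}$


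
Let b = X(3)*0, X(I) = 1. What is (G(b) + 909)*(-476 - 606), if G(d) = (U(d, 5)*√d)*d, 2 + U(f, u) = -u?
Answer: -983538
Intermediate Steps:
U(f, u) = -2 - u
b = 0 (b = 1*0 = 0)
G(d) = -7*d^(3/2) (G(d) = ((-2 - 1*5)*√d)*d = ((-2 - 5)*√d)*d = (-7*√d)*d = -7*d^(3/2))
(G(b) + 909)*(-476 - 606) = (-7*0^(3/2) + 909)*(-476 - 606) = (-7*0 + 909)*(-1082) = (0 + 909)*(-1082) = 909*(-1082) = -983538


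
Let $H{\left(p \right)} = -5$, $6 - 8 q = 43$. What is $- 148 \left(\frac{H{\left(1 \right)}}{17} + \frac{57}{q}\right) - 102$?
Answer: $\frac{30014}{17} \approx 1765.5$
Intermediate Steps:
$q = - \frac{37}{8}$ ($q = \frac{3}{4} - \frac{43}{8} = - \frac{37}{8} \approx -4.625$)
$- 148 \left(\frac{H{\left(1 \right)}}{17} + \frac{57}{q}\right) - 102 = - 148 \left(- \frac{5}{17} + \frac{57}{- \frac{37}{8}}\right) - 102 = - 148 \left(\left(-5\right) \frac{1}{17} + 57 \left(- \frac{8}{37}\right)\right) - 102 = - 148 \left(- \frac{5}{17} - \frac{456}{37}\right) - 102 = \left(-148\right) \left(- \frac{7937}{629}\right) - 102 = \frac{31748}{17} - 102 = \frac{30014}{17}$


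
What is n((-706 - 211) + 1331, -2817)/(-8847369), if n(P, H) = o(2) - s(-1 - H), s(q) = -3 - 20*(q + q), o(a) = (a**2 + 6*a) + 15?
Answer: -37558/2949123 ≈ -0.012735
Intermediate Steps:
o(a) = 15 + a**2 + 6*a
s(q) = -3 - 40*q (s(q) = -3 - 20*2*q = -3 - 40*q)
n(P, H) = -6 - 40*H (n(P, H) = (15 + 2**2 + 6*2) - (-3 - 40*(-1 - H)) = (15 + 4 + 12) - (-3 + (40 + 40*H)) = 31 - (37 + 40*H) = 31 + (-37 - 40*H) = -6 - 40*H)
n((-706 - 211) + 1331, -2817)/(-8847369) = (-6 - 40*(-2817))/(-8847369) = (-6 + 112680)*(-1/8847369) = 112674*(-1/8847369) = -37558/2949123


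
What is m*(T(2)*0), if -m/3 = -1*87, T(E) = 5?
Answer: 0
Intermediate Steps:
m = 261 (m = -(-3)*87 = -3*(-87) = 261)
m*(T(2)*0) = 261*(5*0) = 261*0 = 0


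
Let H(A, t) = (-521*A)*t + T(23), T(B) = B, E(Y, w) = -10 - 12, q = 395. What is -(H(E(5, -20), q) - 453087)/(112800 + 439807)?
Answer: -4074426/552607 ≈ -7.3731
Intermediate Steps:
E(Y, w) = -22
H(A, t) = 23 - 521*A*t (H(A, t) = (-521*A)*t + 23 = -521*A*t + 23 = 23 - 521*A*t)
-(H(E(5, -20), q) - 453087)/(112800 + 439807) = -((23 - 521*(-22)*395) - 453087)/(112800 + 439807) = -((23 + 4527490) - 453087)/552607 = -(4527513 - 453087)/552607 = -4074426/552607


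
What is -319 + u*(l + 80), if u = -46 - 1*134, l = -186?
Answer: 18761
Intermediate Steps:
u = -180 (u = -46 - 134 = -180)
-319 + u*(l + 80) = -319 - 180*(-186 + 80) = -319 - 180*(-106) = -319 + 19080 = 18761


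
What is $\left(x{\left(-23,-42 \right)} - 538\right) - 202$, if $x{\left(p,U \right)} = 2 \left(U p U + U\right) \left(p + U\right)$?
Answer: $5279080$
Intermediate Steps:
$x{\left(p,U \right)} = \left(U + p\right) \left(2 U + 2 p U^{2}\right)$ ($x{\left(p,U \right)} = 2 \left(p U^{2} + U\right) \left(U + p\right) = 2 \left(U + p U^{2}\right) \left(U + p\right) = \left(2 U + 2 p U^{2}\right) \left(U + p\right) = \left(U + p\right) \left(2 U + 2 p U^{2}\right)$)
$\left(x{\left(-23,-42 \right)} - 538\right) - 202 = \left(2 \left(-42\right) \left(-42 - 23 - 42 \left(-23\right)^{2} - 23 \left(-42\right)^{2}\right) - 538\right) - 202 = \left(2 \left(-42\right) \left(-42 - 23 - 22218 - 40572\right) - 538\right) - 202 = \left(2 \left(-42\right) \left(-62855\right) - 538\right) - 202 = \left(5279820 - 538\right) - 202 = 5279282 - 202 = 5279080$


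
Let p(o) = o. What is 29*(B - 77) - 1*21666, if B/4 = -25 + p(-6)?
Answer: -27495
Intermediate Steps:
B = -124 (B = 4*(-25 - 6) = 4*(-31) = -124)
29*(B - 77) - 1*21666 = 29*(-124 - 77) - 1*21666 = 29*(-201) - 21666 = -5829 - 21666 = -27495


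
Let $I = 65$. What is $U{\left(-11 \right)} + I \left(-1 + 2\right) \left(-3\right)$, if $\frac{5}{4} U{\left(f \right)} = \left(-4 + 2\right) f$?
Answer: $- \frac{887}{5} \approx -177.4$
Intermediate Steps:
$U{\left(f \right)} = - \frac{8 f}{5}$ ($U{\left(f \right)} = \frac{4 \left(-4 + 2\right) f}{5} = \frac{4 \left(- 2 f\right)}{5} = - \frac{8 f}{5}$)
$U{\left(-11 \right)} + I \left(-1 + 2\right) \left(-3\right) = \left(- \frac{8}{5}\right) \left(-11\right) + 65 \left(-1 + 2\right) \left(-3\right) = \frac{88}{5} + 65 \cdot 1 \left(-3\right) = \frac{88}{5} + 65 \left(-3\right) = \frac{88}{5} - 195 = - \frac{887}{5}$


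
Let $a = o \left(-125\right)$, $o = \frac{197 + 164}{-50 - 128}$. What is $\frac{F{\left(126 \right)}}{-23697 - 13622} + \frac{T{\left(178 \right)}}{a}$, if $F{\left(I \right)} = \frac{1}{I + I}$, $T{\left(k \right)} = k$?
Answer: $\frac{297968584267}{424373008500} \approx 0.70214$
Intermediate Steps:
$F{\left(I \right)} = \frac{1}{2 I}$
$o = - \frac{361}{178}$ ($o = \frac{361}{-178} = 361 \left(- \frac{1}{178}\right) = - \frac{361}{178} \approx -2.0281$)
$a = \frac{45125}{178}$ ($a = \left(- \frac{361}{178}\right) \left(-125\right) = \frac{45125}{178} \approx 253.51$)
$\frac{F{\left(126 \right)}}{-23697 - 13622} + \frac{T{\left(178 \right)}}{a} = \frac{\frac{1}{2} \cdot \frac{1}{126}}{-23697 - 13622} + \frac{178}{\frac{45125}{178}} = \frac{\frac{1}{2} \cdot \frac{1}{126}}{-23697 - 13622} + 178 \cdot \frac{178}{45125} = \frac{1}{252 \left(-37319\right)} + \frac{31684}{45125} = \frac{1}{252} \left(- \frac{1}{37319}\right) + \frac{31684}{45125} = - \frac{1}{9404388} + \frac{31684}{45125} = \frac{297968584267}{424373008500}$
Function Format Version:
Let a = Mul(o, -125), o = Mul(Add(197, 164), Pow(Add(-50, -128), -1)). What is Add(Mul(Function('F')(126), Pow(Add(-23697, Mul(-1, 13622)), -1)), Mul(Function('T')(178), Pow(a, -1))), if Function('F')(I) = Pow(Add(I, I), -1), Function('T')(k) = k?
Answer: Rational(297968584267, 424373008500) ≈ 0.70214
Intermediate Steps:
Function('F')(I) = Mul(Rational(1, 2), Pow(I, -1)) (Function('F')(I) = Pow(Mul(2, I), -1) = Mul(Rational(1, 2), Pow(I, -1)))
o = Rational(-361, 178) (o = Mul(361, Pow(-178, -1)) = Mul(361, Rational(-1, 178)) = Rational(-361, 178) ≈ -2.0281)
a = Rational(45125, 178) (a = Mul(Rational(-361, 178), -125) = Rational(45125, 178) ≈ 253.51)
Add(Mul(Function('F')(126), Pow(Add(-23697, Mul(-1, 13622)), -1)), Mul(Function('T')(178), Pow(a, -1))) = Add(Mul(Mul(Rational(1, 2), Pow(126, -1)), Pow(Add(-23697, Mul(-1, 13622)), -1)), Mul(178, Pow(Rational(45125, 178), -1))) = Add(Mul(Mul(Rational(1, 2), Rational(1, 126)), Pow(Add(-23697, -13622), -1)), Mul(178, Rational(178, 45125))) = Add(Mul(Rational(1, 252), Pow(-37319, -1)), Rational(31684, 45125)) = Add(Mul(Rational(1, 252), Rational(-1, 37319)), Rational(31684, 45125)) = Add(Rational(-1, 9404388), Rational(31684, 45125)) = Rational(297968584267, 424373008500)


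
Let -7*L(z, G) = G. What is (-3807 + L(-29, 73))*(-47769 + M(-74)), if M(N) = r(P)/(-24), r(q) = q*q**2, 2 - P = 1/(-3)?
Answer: 413585145455/2268 ≈ 1.8236e+8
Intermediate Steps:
P = 7/3 (P = 2 - 1/(-3) = 2 - 1*(-1/3) = 2 + 1/3 = 7/3 ≈ 2.3333)
L(z, G) = -G/7
r(q) = q**3
M(N) = -343/648 (M(N) = (7/3)**3/(-24) = (343/27)*(-1/24) = -343/648)
(-3807 + L(-29, 73))*(-47769 + M(-74)) = (-3807 - 1/7*73)*(-47769 - 343/648) = (-3807 - 73/7)*(-30954655/648) = -26722/7*(-30954655/648) = 413585145455/2268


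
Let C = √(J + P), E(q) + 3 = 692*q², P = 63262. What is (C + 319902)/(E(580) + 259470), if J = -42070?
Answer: 319902/233048267 + 2*√5298/233048267 ≈ 0.0013733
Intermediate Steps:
E(q) = -3 + 692*q²
C = 2*√5298 (C = √(-42070 + 63262) = √21192 = 2*√5298 ≈ 145.57)
(C + 319902)/(E(580) + 259470) = (2*√5298 + 319902)/((-3 + 692*580²) + 259470) = (319902 + 2*√5298)/((-3 + 692*336400) + 259470) = (319902 + 2*√5298)/((-3 + 232788800) + 259470) = (319902 + 2*√5298)/(232788797 + 259470) = (319902 + 2*√5298)/233048267 = (319902 + 2*√5298)*(1/233048267) = 319902/233048267 + 2*√5298/233048267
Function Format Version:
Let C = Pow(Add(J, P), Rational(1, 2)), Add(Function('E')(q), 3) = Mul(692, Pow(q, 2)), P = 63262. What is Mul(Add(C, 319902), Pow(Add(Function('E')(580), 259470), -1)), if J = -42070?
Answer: Add(Rational(319902, 233048267), Mul(Rational(2, 233048267), Pow(5298, Rational(1, 2)))) ≈ 0.0013733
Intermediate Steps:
Function('E')(q) = Add(-3, Mul(692, Pow(q, 2)))
C = Mul(2, Pow(5298, Rational(1, 2))) (C = Pow(Add(-42070, 63262), Rational(1, 2)) = Pow(21192, Rational(1, 2)) = Mul(2, Pow(5298, Rational(1, 2))) ≈ 145.57)
Mul(Add(C, 319902), Pow(Add(Function('E')(580), 259470), -1)) = Mul(Add(Mul(2, Pow(5298, Rational(1, 2))), 319902), Pow(Add(Add(-3, Mul(692, Pow(580, 2))), 259470), -1)) = Mul(Add(319902, Mul(2, Pow(5298, Rational(1, 2)))), Pow(Add(Add(-3, Mul(692, 336400)), 259470), -1)) = Mul(Add(319902, Mul(2, Pow(5298, Rational(1, 2)))), Pow(Add(Add(-3, 232788800), 259470), -1)) = Mul(Add(319902, Mul(2, Pow(5298, Rational(1, 2)))), Pow(Add(232788797, 259470), -1)) = Mul(Add(319902, Mul(2, Pow(5298, Rational(1, 2)))), Pow(233048267, -1)) = Mul(Add(319902, Mul(2, Pow(5298, Rational(1, 2)))), Rational(1, 233048267)) = Add(Rational(319902, 233048267), Mul(Rational(2, 233048267), Pow(5298, Rational(1, 2))))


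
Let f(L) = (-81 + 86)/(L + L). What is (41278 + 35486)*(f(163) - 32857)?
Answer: -411124072014/163 ≈ -2.5222e+9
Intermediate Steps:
f(L) = 5/(2*L) (f(L) = 5/((2*L)) = 5*(1/(2*L)) = 5/(2*L))
(41278 + 35486)*(f(163) - 32857) = (41278 + 35486)*((5/2)/163 - 32857) = 76764*((5/2)*(1/163) - 32857) = 76764*(5/326 - 32857) = 76764*(-10711377/326) = -411124072014/163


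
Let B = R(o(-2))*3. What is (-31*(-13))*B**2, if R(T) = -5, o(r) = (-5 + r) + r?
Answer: 90675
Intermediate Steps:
o(r) = -5 + 2*r
B = -15 (B = -5*3 = -15)
(-31*(-13))*B**2 = -31*(-13)*(-15)**2 = 403*225 = 90675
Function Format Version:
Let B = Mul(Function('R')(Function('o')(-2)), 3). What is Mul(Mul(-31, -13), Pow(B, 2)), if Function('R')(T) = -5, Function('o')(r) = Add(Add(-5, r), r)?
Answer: 90675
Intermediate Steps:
Function('o')(r) = Add(-5, Mul(2, r))
B = -15 (B = Mul(-5, 3) = -15)
Mul(Mul(-31, -13), Pow(B, 2)) = Mul(Mul(-31, -13), Pow(-15, 2)) = Mul(403, 225) = 90675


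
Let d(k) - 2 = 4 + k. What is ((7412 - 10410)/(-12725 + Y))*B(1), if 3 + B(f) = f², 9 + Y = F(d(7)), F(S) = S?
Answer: -5996/12721 ≈ -0.47135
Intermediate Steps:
d(k) = 6 + k (d(k) = 2 + (4 + k) = 6 + k)
Y = 4 (Y = -9 + (6 + 7) = -9 + 13 = 4)
B(f) = -3 + f²
((7412 - 10410)/(-12725 + Y))*B(1) = ((7412 - 10410)/(-12725 + 4))*(-3 + 1²) = (-2998/(-12721))*(-3 + 1) = -2998*(-1/12721)*(-2) = (2998/12721)*(-2) = -5996/12721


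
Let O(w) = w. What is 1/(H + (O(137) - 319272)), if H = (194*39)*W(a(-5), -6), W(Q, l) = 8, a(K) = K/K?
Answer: -1/258607 ≈ -3.8669e-6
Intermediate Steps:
a(K) = 1
H = 60528 (H = (194*39)*8 = 7566*8 = 60528)
1/(H + (O(137) - 319272)) = 1/(60528 + (137 - 319272)) = 1/(60528 - 319135) = 1/(-258607) = -1/258607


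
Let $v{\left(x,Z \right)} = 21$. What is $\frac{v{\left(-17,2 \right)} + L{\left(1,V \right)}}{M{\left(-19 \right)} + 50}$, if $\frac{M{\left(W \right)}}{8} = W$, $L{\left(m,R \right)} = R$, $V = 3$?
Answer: $- \frac{4}{17} \approx -0.23529$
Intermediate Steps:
$M{\left(W \right)} = 8 W$
$\frac{v{\left(-17,2 \right)} + L{\left(1,V \right)}}{M{\left(-19 \right)} + 50} = \frac{21 + 3}{8 \left(-19\right) + 50} = \frac{24}{-152 + 50} = \frac{24}{-102} = 24 \left(- \frac{1}{102}\right) = - \frac{4}{17}$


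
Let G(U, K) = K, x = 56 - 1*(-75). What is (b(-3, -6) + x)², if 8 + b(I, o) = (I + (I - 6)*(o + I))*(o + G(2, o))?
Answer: 660969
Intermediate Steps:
x = 131 (x = 56 + 75 = 131)
b(I, o) = -8 + 2*o*(I + (-6 + I)*(I + o)) (b(I, o) = -8 + (I + (I - 6)*(o + I))*(o + o) = -8 + (I + (-6 + I)*(I + o))*(2*o) = -8 + 2*o*(I + (-6 + I)*(I + o)))
(b(-3, -6) + x)² = ((-8 - 12*(-6)² - 10*(-3)*(-6) + 2*(-3)*(-6)² + 2*(-6)*(-3)²) + 131)² = ((-8 - 12*36 - 180 + 2*(-3)*36 + 2*(-6)*9) + 131)² = ((-8 - 432 - 180 - 216 - 108) + 131)² = (-944 + 131)² = (-813)² = 660969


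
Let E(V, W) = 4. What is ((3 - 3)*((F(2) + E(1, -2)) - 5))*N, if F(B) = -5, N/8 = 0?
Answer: 0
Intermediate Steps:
N = 0 (N = 8*0 = 0)
((3 - 3)*((F(2) + E(1, -2)) - 5))*N = ((3 - 3)*((-5 + 4) - 5))*0 = (0*(-1 - 5))*0 = (0*(-6))*0 = 0*0 = 0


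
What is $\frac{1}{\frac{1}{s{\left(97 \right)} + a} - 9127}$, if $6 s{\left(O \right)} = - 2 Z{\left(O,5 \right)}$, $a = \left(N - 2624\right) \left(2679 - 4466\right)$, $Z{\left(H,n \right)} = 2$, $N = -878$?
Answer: $- \frac{18774220}{171352305937} \approx -0.00010956$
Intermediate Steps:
$a = 6258074$ ($a = \left(-878 - 2624\right) \left(2679 - 4466\right) = \left(-3502\right) \left(-1787\right) = 6258074$)
$s{\left(O \right)} = - \frac{2}{3}$ ($s{\left(O \right)} = \frac{\left(-2\right) 2}{6} = \frac{1}{6} \left(-4\right) = - \frac{2}{3}$)
$\frac{1}{\frac{1}{s{\left(97 \right)} + a} - 9127} = \frac{1}{\frac{1}{- \frac{2}{3} + 6258074} - 9127} = \frac{1}{\frac{1}{\frac{18774220}{3}} - 9127} = \frac{1}{\frac{3}{18774220} - 9127} = \frac{1}{- \frac{171352305937}{18774220}} = - \frac{18774220}{171352305937}$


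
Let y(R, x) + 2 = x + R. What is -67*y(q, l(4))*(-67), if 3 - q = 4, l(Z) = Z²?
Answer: 58357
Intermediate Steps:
q = -1 (q = 3 - 1*4 = 3 - 4 = -1)
y(R, x) = -2 + R + x (y(R, x) = -2 + (x + R) = -2 + (R + x) = -2 + R + x)
-67*y(q, l(4))*(-67) = -67*(-2 - 1 + 4²)*(-67) = -67*(-2 - 1 + 16)*(-67) = -67*13*(-67) = -871*(-67) = -1*(-58357) = 58357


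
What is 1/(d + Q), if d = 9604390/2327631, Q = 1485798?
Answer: 2327631/3458399088928 ≈ 6.7304e-7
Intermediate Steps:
d = 9604390/2327631 (d = 9604390*(1/2327631) = 9604390/2327631 ≈ 4.1263)
1/(d + Q) = 1/(9604390/2327631 + 1485798) = 1/(3458399088928/2327631) = 2327631/3458399088928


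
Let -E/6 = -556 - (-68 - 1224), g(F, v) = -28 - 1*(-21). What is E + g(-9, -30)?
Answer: -4423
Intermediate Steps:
g(F, v) = -7 (g(F, v) = -28 + 21 = -7)
E = -4416 (E = -6*(-556 - (-68 - 1224)) = -6*(-556 - 1*(-1292)) = -6*(-556 + 1292) = -6*736 = -4416)
E + g(-9, -30) = -4416 - 7 = -4423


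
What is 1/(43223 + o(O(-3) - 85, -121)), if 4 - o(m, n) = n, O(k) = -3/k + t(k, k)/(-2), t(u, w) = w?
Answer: 1/43348 ≈ 2.3069e-5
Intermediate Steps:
O(k) = -3/k - k/2 (O(k) = -3/k + k/(-2) = -3/k + k*(-1/2) = -3/k - k/2)
o(m, n) = 4 - n
1/(43223 + o(O(-3) - 85, -121)) = 1/(43223 + (4 - 1*(-121))) = 1/(43223 + (4 + 121)) = 1/(43223 + 125) = 1/43348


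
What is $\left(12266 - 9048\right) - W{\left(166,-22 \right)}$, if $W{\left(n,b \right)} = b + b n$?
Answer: $6892$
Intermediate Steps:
$\left(12266 - 9048\right) - W{\left(166,-22 \right)} = \left(12266 - 9048\right) - - 22 \left(1 + 166\right) = \left(12266 - 9048\right) - \left(-22\right) 167 = 3218 - -3674 = 3218 + 3674 = 6892$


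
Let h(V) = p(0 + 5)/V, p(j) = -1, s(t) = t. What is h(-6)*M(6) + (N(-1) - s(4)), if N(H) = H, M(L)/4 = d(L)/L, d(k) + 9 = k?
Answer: -16/3 ≈ -5.3333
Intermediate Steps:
d(k) = -9 + k
M(L) = 4*(-9 + L)/L (M(L) = 4*((-9 + L)/L) = 4*(-9 + L)/L)
h(V) = -1/V
h(-6)*M(6) + (N(-1) - s(4)) = (-1/(-6))*(4 - 36/6) + (-1 - 1*4) = (-1*(-1/6))*(4 - 36*1/6) + (-1 - 4) = (4 - 6)/6 - 5 = (1/6)*(-2) - 5 = -1/3 - 5 = -16/3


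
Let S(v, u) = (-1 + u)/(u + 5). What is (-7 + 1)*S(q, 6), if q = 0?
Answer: -30/11 ≈ -2.7273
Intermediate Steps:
S(v, u) = (-1 + u)/(5 + u)
(-7 + 1)*S(q, 6) = (-7 + 1)*((-1 + 6)/(5 + 6)) = -6*5/11 = -30/11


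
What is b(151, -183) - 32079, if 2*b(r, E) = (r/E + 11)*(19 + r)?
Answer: -5712187/183 ≈ -31214.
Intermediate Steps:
b(r, E) = (11 + r/E)*(19 + r)/2 (b(r, E) = ((r/E + 11)*(19 + r))/2 = ((11 + r/E)*(19 + r))/2 = (11 + r/E)*(19 + r)/2)
b(151, -183) - 32079 = (½)*(151² + 19*151 + 11*(-183)*(19 + 151))/(-183) - 32079 = (½)*(-1/183)*(22801 + 2869 + 11*(-183)*170) - 32079 = (½)*(-1/183)*(22801 + 2869 - 342210) - 32079 = (½)*(-1/183)*(-316540) - 32079 = 158270/183 - 32079 = -5712187/183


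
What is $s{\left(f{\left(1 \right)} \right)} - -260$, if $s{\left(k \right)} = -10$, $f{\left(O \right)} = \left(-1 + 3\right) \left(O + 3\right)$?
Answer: $250$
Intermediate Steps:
$f{\left(O \right)} = 6 + 2 O$ ($f{\left(O \right)} = 2 \left(3 + O\right) = 6 + 2 O$)
$s{\left(f{\left(1 \right)} \right)} - -260 = -10 - -260 = -10 + 260 = 250$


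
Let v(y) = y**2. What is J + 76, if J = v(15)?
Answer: 301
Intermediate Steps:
J = 225 (J = 15**2 = 225)
J + 76 = 225 + 76 = 301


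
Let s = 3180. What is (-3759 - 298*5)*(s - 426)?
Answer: -14455746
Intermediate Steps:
(-3759 - 298*5)*(s - 426) = (-3759 - 298*5)*(3180 - 426) = (-3759 - 1490)*2754 = -5249*2754 = -14455746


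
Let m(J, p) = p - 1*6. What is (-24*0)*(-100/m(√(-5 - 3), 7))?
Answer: 0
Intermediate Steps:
m(J, p) = -6 + p (m(J, p) = p - 6 = -6 + p)
(-24*0)*(-100/m(√(-5 - 3), 7)) = (-24*0)*(-100/(-6 + 7)) = 0*(-100/1) = 0*(-100*1) = 0*(-100) = 0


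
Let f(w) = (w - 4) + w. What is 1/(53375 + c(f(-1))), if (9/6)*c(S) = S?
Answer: 1/53371 ≈ 1.8737e-5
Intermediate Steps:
f(w) = -4 + 2*w (f(w) = (-4 + w) + w = -4 + 2*w)
c(S) = 2*S/3
1/(53375 + c(f(-1))) = 1/(53375 + 2*(-4 + 2*(-1))/3) = 1/(53375 + 2*(-4 - 2)/3) = 1/(53375 + (2/3)*(-6)) = 1/(53375 - 4) = 1/53371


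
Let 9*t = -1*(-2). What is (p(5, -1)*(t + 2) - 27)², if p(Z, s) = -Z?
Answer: 117649/81 ≈ 1452.5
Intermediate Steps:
t = 2/9 (t = (-1*(-2))/9 = (⅑)*2 = 2/9 ≈ 0.22222)
(p(5, -1)*(t + 2) - 27)² = ((-1*5)*(2/9 + 2) - 27)² = (-5*20/9 - 27)² = (-100/9 - 27)² = (-343/9)² = 117649/81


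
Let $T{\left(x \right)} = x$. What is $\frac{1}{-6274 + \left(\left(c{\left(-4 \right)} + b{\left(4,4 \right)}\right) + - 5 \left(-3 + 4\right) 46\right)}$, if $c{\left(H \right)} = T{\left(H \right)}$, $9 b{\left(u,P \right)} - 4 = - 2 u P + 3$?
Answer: $- \frac{9}{58597} \approx -0.00015359$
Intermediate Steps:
$b{\left(u,P \right)} = \frac{7}{9} - \frac{2 P u}{9}$ ($b{\left(u,P \right)} = \frac{4}{9} + \frac{- 2 u P + 3}{9} = \frac{4}{9} + \frac{- 2 P u + 3}{9} = \frac{4}{9} + \frac{3 - 2 P u}{9} = \frac{4}{9} - \left(- \frac{1}{3} + \frac{2 P u}{9}\right) = \frac{7}{9} - \frac{2 P u}{9}$)
$c{\left(H \right)} = H$
$\frac{1}{-6274 + \left(\left(c{\left(-4 \right)} + b{\left(4,4 \right)}\right) + - 5 \left(-3 + 4\right) 46\right)} = \frac{1}{-6274 + \left(\left(-4 + \left(\frac{7}{9} - \frac{8}{9} \cdot 4\right)\right) + - 5 \left(-3 + 4\right) 46\right)} = \frac{1}{-6274 + \left(\left(-4 + \left(\frac{7}{9} - \frac{32}{9}\right)\right) + \left(-5\right) 1 \cdot 46\right)} = \frac{1}{-6274 - \frac{2131}{9}} = \frac{1}{- \frac{58597}{9}} = - \frac{9}{58597}$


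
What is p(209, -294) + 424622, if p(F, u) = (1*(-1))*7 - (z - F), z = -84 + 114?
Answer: 424794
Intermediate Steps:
z = 30
p(F, u) = -37 + F (p(F, u) = (1*(-1))*7 - (30 - F) = -1*7 + (-30 + F) = -7 + (-30 + F) = -37 + F)
p(209, -294) + 424622 = (-37 + 209) + 424622 = 172 + 424622 = 424794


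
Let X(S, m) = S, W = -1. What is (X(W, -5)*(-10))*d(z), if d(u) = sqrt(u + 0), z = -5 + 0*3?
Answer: 10*I*sqrt(5) ≈ 22.361*I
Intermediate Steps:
z = -5 (z = -5 + 0 = -5)
d(u) = sqrt(u)
(X(W, -5)*(-10))*d(z) = (-1*(-10))*sqrt(-5) = 10*(I*sqrt(5)) = 10*I*sqrt(5)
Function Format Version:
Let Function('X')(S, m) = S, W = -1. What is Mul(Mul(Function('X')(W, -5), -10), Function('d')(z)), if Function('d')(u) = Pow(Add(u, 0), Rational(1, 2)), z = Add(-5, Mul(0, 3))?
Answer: Mul(10, I, Pow(5, Rational(1, 2))) ≈ Mul(22.361, I)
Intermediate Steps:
z = -5 (z = Add(-5, 0) = -5)
Function('d')(u) = Pow(u, Rational(1, 2))
Mul(Mul(Function('X')(W, -5), -10), Function('d')(z)) = Mul(Mul(-1, -10), Pow(-5, Rational(1, 2))) = Mul(10, Mul(I, Pow(5, Rational(1, 2)))) = Mul(10, I, Pow(5, Rational(1, 2)))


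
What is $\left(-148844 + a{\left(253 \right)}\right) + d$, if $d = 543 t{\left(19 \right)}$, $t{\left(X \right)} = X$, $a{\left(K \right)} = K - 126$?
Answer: $-138400$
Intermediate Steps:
$a{\left(K \right)} = -126 + K$
$d = 10317$ ($d = 543 \cdot 19 = 10317$)
$\left(-148844 + a{\left(253 \right)}\right) + d = \left(-148844 + \left(-126 + 253\right)\right) + 10317 = \left(-148844 + 127\right) + 10317 = -148717 + 10317 = -138400$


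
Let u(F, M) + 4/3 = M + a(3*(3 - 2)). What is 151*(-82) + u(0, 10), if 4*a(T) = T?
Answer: -148471/12 ≈ -12373.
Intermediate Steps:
a(T) = T/4
u(F, M) = -7/12 + M (u(F, M) = -4/3 + (M + (3*(3 - 2))/4) = -4/3 + (M + (3*1)/4) = -4/3 + (M + (1/4)*3) = -4/3 + (M + 3/4) = -4/3 + (3/4 + M) = -7/12 + M)
151*(-82) + u(0, 10) = 151*(-82) + (-7/12 + 10) = -12382 + 113/12 = -148471/12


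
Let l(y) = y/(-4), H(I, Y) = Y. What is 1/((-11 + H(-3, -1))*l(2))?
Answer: ⅙ ≈ 0.16667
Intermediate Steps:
l(y) = -y/4 (l(y) = y*(-¼) = -y/4)
1/((-11 + H(-3, -1))*l(2)) = 1/((-11 - 1)*(-¼*2)) = 1/(-12*(-½)) = 1/6 = ⅙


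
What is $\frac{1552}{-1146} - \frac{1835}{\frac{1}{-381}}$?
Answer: $\frac{400603579}{573} \approx 6.9913 \cdot 10^{5}$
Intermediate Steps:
$\frac{1552}{-1146} - \frac{1835}{\frac{1}{-381}} = 1552 \left(- \frac{1}{1146}\right) - \frac{1835}{- \frac{1}{381}} = - \frac{776}{573} - -699135 = - \frac{776}{573} + 699135 = \frac{400603579}{573}$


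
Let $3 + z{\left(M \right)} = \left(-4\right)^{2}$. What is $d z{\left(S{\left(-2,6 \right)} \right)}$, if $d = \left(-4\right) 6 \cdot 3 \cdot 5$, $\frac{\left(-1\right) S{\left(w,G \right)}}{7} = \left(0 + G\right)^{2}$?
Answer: $-4680$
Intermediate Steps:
$S{\left(w,G \right)} = - 7 G^{2}$ ($S{\left(w,G \right)} = - 7 \left(0 + G\right)^{2} = - 7 G^{2}$)
$z{\left(M \right)} = 13$ ($z{\left(M \right)} = -3 + \left(-4\right)^{2} = -3 + 16 = 13$)
$d = -360$ ($d = \left(-24\right) 3 \cdot 5 = \left(-72\right) 5 = -360$)
$d z{\left(S{\left(-2,6 \right)} \right)} = \left(-360\right) 13 = -4680$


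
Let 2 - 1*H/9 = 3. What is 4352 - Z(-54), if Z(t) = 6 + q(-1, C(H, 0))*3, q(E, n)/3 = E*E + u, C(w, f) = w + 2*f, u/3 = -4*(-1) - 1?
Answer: 4256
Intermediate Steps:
u = 9 (u = 3*(-4*(-1) - 1) = 3*(4 - 1) = 3*3 = 9)
H = -9 (H = 18 - 9*3 = 18 - 27 = -9)
q(E, n) = 27 + 3*E**2 (q(E, n) = 3*(E*E + 9) = 3*(E**2 + 9) = 3*(9 + E**2) = 27 + 3*E**2)
Z(t) = 96 (Z(t) = 6 + (27 + 3*(-1)**2)*3 = 6 + (27 + 3*1)*3 = 6 + (27 + 3)*3 = 6 + 30*3 = 6 + 90 = 96)
4352 - Z(-54) = 4352 - 1*96 = 4352 - 96 = 4256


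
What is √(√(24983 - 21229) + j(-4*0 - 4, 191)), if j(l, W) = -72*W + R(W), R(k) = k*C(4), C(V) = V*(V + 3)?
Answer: √(-8404 + √3754) ≈ 91.339*I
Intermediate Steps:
C(V) = V*(3 + V)
R(k) = 28*k (R(k) = k*(4*(3 + 4)) = k*(4*7) = k*28 = 28*k)
j(l, W) = -44*W (j(l, W) = -72*W + 28*W = -44*W)
√(√(24983 - 21229) + j(-4*0 - 4, 191)) = √(√(24983 - 21229) - 44*191) = √(√3754 - 8404) = √(-8404 + √3754)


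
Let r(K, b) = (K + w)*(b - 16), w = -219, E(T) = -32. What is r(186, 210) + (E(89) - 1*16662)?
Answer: -23096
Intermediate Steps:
r(K, b) = (-219 + K)*(-16 + b) (r(K, b) = (K - 219)*(b - 16) = (-219 + K)*(-16 + b))
r(186, 210) + (E(89) - 1*16662) = (3504 - 219*210 - 16*186 + 186*210) + (-32 - 1*16662) = (3504 - 45990 - 2976 + 39060) + (-32 - 16662) = -6402 - 16694 = -23096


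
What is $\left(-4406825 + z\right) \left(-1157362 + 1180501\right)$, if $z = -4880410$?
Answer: $-214897330665$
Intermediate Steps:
$\left(-4406825 + z\right) \left(-1157362 + 1180501\right) = \left(-4406825 - 4880410\right) \left(-1157362 + 1180501\right) = \left(-9287235\right) 23139 = -214897330665$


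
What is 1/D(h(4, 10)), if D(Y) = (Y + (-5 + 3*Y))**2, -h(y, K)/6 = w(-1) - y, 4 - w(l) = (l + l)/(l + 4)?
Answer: 1/441 ≈ 0.0022676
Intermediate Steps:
w(l) = 4 - 2*l/(4 + l) (w(l) = 4 - (l + l)/(l + 4) = 4 - 2*l/(4 + l))
h(y, K) = -28 + 6*y (h(y, K) = -6*(2*(8 - 1)/(4 - 1) - y) = -6*(2*7/3 - y) = -6*(2*(1/3)*7 - y) = -6*(14/3 - y) = -28 + 6*y)
D(Y) = (-5 + 4*Y)**2
1/D(h(4, 10)) = 1/((-5 + 4*(-28 + 6*4))**2) = 1/((-5 + 4*(-28 + 24))**2) = 1/((-5 + 4*(-4))**2) = 1/((-5 - 16)**2) = 1/((-21)**2) = 1/441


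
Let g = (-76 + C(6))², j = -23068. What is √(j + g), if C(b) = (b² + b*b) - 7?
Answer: I*√22947 ≈ 151.48*I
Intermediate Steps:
C(b) = -7 + 2*b² (C(b) = (b² + b²) - 7 = 2*b² - 7 = -7 + 2*b²)
g = 121 (g = (-76 + (-7 + 2*6²))² = (-76 + (-7 + 2*36))² = (-76 + (-7 + 72))² = (-76 + 65)² = (-11)² = 121)
√(j + g) = √(-23068 + 121) = √(-22947) = I*√22947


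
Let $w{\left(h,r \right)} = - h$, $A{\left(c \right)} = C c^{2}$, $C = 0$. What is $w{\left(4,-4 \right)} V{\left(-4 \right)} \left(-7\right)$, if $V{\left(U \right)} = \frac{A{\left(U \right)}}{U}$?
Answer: $0$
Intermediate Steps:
$A{\left(c \right)} = 0$ ($A{\left(c \right)} = 0 c^{2} = 0$)
$V{\left(U \right)} = 0$ ($V{\left(U \right)} = \frac{0}{U} = 0$)
$w{\left(4,-4 \right)} V{\left(-4 \right)} \left(-7\right) = \left(-1\right) 4 \cdot 0 \left(-7\right) = \left(-4\right) 0 \left(-7\right) = 0 \left(-7\right) = 0$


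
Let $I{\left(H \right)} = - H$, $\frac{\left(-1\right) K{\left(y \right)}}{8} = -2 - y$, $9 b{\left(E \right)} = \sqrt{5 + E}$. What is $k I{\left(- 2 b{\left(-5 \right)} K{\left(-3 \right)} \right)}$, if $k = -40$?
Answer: $0$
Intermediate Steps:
$b{\left(E \right)} = \frac{\sqrt{5 + E}}{9}$
$K{\left(y \right)} = 16 + 8 y$ ($K{\left(y \right)} = - 8 \left(-2 - y\right) = 16 + 8 y$)
$k I{\left(- 2 b{\left(-5 \right)} K{\left(-3 \right)} \right)} = - 40 \left(- - 2 \frac{\sqrt{5 - 5}}{9} \left(16 + 8 \left(-3\right)\right)\right) = - 40 \left(- - 2 \frac{\sqrt{0}}{9} \left(16 - 24\right)\right) = - 40 \left(- - 2 \cdot \frac{1}{9} \cdot 0 \left(-8\right)\right) = - 40 \left(- \left(-2\right) 0 \left(-8\right)\right) = - 40 \left(- 0 \left(-8\right)\right) = - 40 \left(\left(-1\right) 0\right) = \left(-40\right) 0 = 0$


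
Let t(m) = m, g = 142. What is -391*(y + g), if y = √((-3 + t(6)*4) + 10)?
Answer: -55522 - 391*√31 ≈ -57699.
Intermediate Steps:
y = √31 (y = √((-3 + 6*4) + 10) = √((-3 + 24) + 10) = √(21 + 10) = √31 ≈ 5.5678)
-391*(y + g) = -391*(√31 + 142) = -391*(142 + √31) = -55522 - 391*√31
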